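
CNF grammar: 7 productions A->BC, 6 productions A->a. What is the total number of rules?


CNF allows two rule forms:
  A -> BC (binary): 7 rules
  A -> a (terminal): 6 rules
Total = 7 + 6 = 13

13


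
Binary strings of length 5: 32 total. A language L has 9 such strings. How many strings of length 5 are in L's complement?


Alphabet: {0,1}
String length: 5
Total strings of length 5 = 2^5 = 32
Strings in L = 9
Complement = total - |L|
= 32 - 9
= 23

23


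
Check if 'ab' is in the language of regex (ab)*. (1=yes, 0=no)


Pattern: (ab)*
String: 'ab'
Pattern requires: zero or more repetitions of 'ab'
Pairs: ['ab']
All pairs are 'ab'? Yes
Result: 1

1


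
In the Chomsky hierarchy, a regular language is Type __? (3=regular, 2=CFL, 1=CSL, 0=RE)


Chomsky hierarchy levels:
  Type 3: Regular (DFA/NFA/regex)
  Type 2: Context-free (PDA)
  Type 1: Context-sensitive
  Type 0: Recursively enumerable (TM)
'regular' corresponds to Type 3

3


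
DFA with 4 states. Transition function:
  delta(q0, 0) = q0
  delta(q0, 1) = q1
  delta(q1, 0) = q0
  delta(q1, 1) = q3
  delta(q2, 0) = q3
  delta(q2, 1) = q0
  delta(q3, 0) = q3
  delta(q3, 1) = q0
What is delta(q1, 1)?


Looking up transition function:
delta(q1, 1) in the table
Row: q1, Column: 1
Result: q3

q3


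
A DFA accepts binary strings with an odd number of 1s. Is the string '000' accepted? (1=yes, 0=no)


DFA has 2 states: q_even (start, accept=no) and q_odd
Processing string '000' character by character:
  Position 0: read '0', 1-count=0 -> q_even (no change)
  Position 1: read '0', 1-count=0 -> q_even (no change)
  Position 2: read '0', 1-count=0 -> q_even (no change)
Final state: q_even, total 1s = 0 (even); the DFA requires an odd count -> reject

0


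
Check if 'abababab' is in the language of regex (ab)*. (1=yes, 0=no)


Pattern: (ab)*
String: 'abababab'
Pattern requires: zero or more repetitions of 'ab'
Pairs: ['ab', 'ab', 'ab', 'ab']
All pairs are 'ab'? Yes
Result: 1

1


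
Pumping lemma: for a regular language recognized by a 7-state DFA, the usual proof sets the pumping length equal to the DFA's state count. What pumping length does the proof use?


Pumping lemma for regular languages (standard proof):
Take p = |Q|, the number of DFA states.
Any string of length >= |Q| passes through |Q|+1 states while reading its first |Q| symbols,
so by pigeonhole some state repeats, giving the loop that can be pumped.
Here |Q| = 7
Therefore the proof uses p = 7

7


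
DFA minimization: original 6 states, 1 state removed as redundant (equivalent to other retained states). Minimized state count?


Original DFA: 6 states
Redundant states removed: 1
Minimized states = original - removed
= 6 - 1
= 5

5


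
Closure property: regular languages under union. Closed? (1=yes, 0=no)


Regular languages are closed under:
- Union (DFA product construction)
- Intersection (DFA product construction)
- Complement (swap accept/reject states)
- Concatenation (NFA construction)
- Kleene star (NFA construction)
union is in this list
Therefore: closed

1


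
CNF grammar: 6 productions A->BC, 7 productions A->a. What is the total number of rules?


CNF allows two rule forms:
  A -> BC (binary): 6 rules
  A -> a (terminal): 7 rules
Total = 6 + 7 = 13

13


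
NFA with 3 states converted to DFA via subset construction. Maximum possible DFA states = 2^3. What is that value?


NFA has 3 states
Subset construction: each DFA state = subset of NFA states
Maximum subsets = 2^3
2^3 = 8

8


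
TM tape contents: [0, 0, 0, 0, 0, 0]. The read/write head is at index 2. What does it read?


Tape: [0, 0, 0, 0, 0, 0]
Positions: 0 1 2 3 4 5
Values:    0 0 0 0 0 0
Head at position 2
tape[2] = 0

0


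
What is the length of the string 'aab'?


String: 'aab'
Counting characters:
  'a' appears 2 time(s)
  'b' appears 1 time(s)
Total length = 2 + 1 = 3

3


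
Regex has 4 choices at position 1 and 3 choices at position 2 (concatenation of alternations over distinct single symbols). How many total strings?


First group: 4 alternatives
Second group: 3 alternatives
Concatenation: each choice from group 1 pairs with each from group 2
Total = 4 x 3 = 12

12


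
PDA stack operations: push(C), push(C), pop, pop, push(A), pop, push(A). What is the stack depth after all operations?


Tracing stack operations:
  push(C) -> stack = [C], depth=1
  push(C) -> stack = [C,C], depth=2
  pop -> removed C, stack = [C], depth=1
  pop -> removed C, stack = [], depth=0
  push(A) -> stack = [A], depth=1
  pop -> removed A, stack = [], depth=0
  push(A) -> stack = [A], depth=1
Final depth = 1

1


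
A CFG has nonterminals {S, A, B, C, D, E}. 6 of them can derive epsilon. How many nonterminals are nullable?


Nonterminals: {S, A, B, C, D, E}
A nonterminal is nullable if it can derive epsilon
Counting nullable nonterminals: 6
Total nullable = 6

6


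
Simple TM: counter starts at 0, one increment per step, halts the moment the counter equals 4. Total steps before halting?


Counter starts at 0. Counting sequence:
  Step 1: counter = 1
  Step 2: counter = 2
  Step 3: counter = 3
  Step 4: counter = 4
Counter reached 4 -> halt
Total steps = 4

4


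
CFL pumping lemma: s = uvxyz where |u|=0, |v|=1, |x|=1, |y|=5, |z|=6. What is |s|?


|s| = |u| + |v| + |x| + |y| + |z|
= 0 + 1 + 1 + 5 + 6
= 1 + 1 + 11
= 2 + 11
= 13

13


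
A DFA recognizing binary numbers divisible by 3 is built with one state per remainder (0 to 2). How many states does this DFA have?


Divisibility by 3 is tracked via the remainder mod 3: 0, 1, ..., 2
The construction assigns one state to each remainder
Number of remainders = 3

3


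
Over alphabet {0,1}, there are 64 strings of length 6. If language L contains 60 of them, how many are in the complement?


Alphabet: {0,1}
String length: 6
Total strings of length 6 = 2^6 = 64
Strings in L = 60
Complement = total - |L|
= 64 - 60
= 4

4


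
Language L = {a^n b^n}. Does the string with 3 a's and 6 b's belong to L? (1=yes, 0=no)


Language requires equal numbers of a's and b's
PDA pushes for each 'a', pops for each 'b'
Number of a's = 3
Number of b's = 6
3 != 6 -> Reject

0


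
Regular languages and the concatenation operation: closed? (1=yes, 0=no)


Regular languages are closed under all standard operations:
- Union: Yes (product construction)
- Intersection: Yes (product construction)
- Complement: Yes (swap accept/reject)
- Concatenation: Yes (NFA construction)
Operation: concatenation -> Closed

1


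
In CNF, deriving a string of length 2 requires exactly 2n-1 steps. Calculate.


Chomsky Normal Form derivation:
String length n = 2
Each step either:
  - Splits a nonterminal into two (n-1 such steps)
  - Converts a nonterminal to terminal (n such steps)
Total = (n-1) + n = 2n - 1
= 2(2) - 1
= 4 - 1
= 3

3


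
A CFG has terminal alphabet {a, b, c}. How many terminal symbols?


Terminal symbols: a, b, c
Counting each: a (#1), b (#2), c (#3)
Total = 3

3


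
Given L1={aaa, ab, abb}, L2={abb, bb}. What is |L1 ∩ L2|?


L1 = {aaa, ab, abb}
L2 = {abb, bb}
Checking each string in L1 against L2:
  'aaa': in L2? No
  'ab': in L2? No
  'abb': in L2? Yes
Intersection = {abb}
|L1 ∩ L2| = 1

1


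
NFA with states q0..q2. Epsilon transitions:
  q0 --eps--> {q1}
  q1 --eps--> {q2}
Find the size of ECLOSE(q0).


Starting from q0
Initialize closure = {q0}
Follow epsilon from q0 -> add q1
Follow epsilon from q1 -> add q2
Final closure: {q0, q1, q2}
Size = 3

3


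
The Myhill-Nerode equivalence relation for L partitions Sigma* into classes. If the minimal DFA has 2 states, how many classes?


Myhill-Nerode theorem:
Number of equivalence classes = number of states in minimal DFA
Minimal DFA states = 2
Therefore equivalence classes = 2

2


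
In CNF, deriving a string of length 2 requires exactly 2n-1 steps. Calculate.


Chomsky Normal Form derivation:
String length n = 2
Each step either:
  - Splits a nonterminal into two (n-1 such steps)
  - Converts a nonterminal to terminal (n such steps)
Total = (n-1) + n = 2n - 1
= 2(2) - 1
= 4 - 1
= 3

3


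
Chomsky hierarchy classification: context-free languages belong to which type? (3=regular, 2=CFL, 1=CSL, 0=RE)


Chomsky hierarchy levels:
  Type 3: Regular (DFA/NFA/regex)
  Type 2: Context-free (PDA)
  Type 1: Context-sensitive
  Type 0: Recursively enumerable (TM)
'context-free' corresponds to Type 2

2


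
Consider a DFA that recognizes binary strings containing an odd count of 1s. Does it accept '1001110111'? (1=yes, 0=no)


DFA has 2 states: q_even (start, accept=no) and q_odd
Processing string '1001110111' character by character:
  Position 0: read '1', 1-count=1 -> q_odd
  Position 1: read '0', 1-count=1 -> q_odd (no change)
  Position 2: read '0', 1-count=1 -> q_odd (no change)
  Position 3: read '1', 1-count=2 -> q_even
  Position 4: read '1', 1-count=3 -> q_odd
  Position 5: read '1', 1-count=4 -> q_even
  Position 6: read '0', 1-count=4 -> q_even (no change)
  Position 7: read '1', 1-count=5 -> q_odd
  Position 8: read '1', 1-count=6 -> q_even
  Position 9: read '1', 1-count=7 -> q_odd
Final state: q_odd, total 1s = 7 (odd); the DFA requires an odd count -> accept

1


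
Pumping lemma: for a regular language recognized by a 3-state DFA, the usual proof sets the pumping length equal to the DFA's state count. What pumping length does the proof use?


Pumping lemma for regular languages (standard proof):
Take p = |Q|, the number of DFA states.
Any string of length >= |Q| passes through |Q|+1 states while reading its first |Q| symbols,
so by pigeonhole some state repeats, giving the loop that can be pumped.
Here |Q| = 3
Therefore the proof uses p = 3

3


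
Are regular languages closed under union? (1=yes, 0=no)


Regular languages are closed under:
- Union (DFA product construction)
- Intersection (DFA product construction)
- Complement (swap accept/reject states)
- Concatenation (NFA construction)
- Kleene star (NFA construction)
union is in this list
Therefore: closed

1


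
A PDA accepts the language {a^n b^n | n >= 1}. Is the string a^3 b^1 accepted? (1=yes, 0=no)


Language requires equal numbers of a's and b's
PDA pushes for each 'a', pops for each 'b'
Number of a's = 3
Number of b's = 1
3 != 1 -> Reject

0


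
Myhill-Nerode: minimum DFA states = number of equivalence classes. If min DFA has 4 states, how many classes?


Myhill-Nerode theorem:
Number of equivalence classes = number of states in minimal DFA
Minimal DFA states = 4
Therefore equivalence classes = 4

4


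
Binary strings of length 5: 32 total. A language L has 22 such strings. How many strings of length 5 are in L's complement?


Alphabet: {0,1}
String length: 5
Total strings of length 5 = 2^5 = 32
Strings in L = 22
Complement = total - |L|
= 32 - 22
= 10

10


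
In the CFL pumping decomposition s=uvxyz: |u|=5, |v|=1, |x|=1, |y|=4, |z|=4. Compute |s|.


|s| = |u| + |v| + |x| + |y| + |z|
= 5 + 1 + 1 + 4 + 4
= 6 + 1 + 8
= 7 + 8
= 15

15


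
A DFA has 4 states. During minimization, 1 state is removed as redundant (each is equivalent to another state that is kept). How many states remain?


Original DFA: 4 states
Redundant states removed: 1
Minimized states = original - removed
= 4 - 1
= 3

3


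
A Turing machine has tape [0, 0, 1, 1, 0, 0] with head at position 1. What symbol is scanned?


Tape: [0, 0, 1, 1, 0, 0]
Positions: 0 1 2 3 4 5
Values:    0 0 1 1 0 0
Head at position 1
tape[1] = 0

0


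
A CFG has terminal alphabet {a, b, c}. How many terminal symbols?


Terminal symbols: a, b, c
Counting each: a (#1), b (#2), c (#3)
Total = 3

3


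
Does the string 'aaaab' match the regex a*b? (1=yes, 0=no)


Pattern: a*b
String: 'aaaab'
Pattern requires: zero or more 'a's followed by exactly one 'b'
Found 4 leading 'a's
Remaining: 'b'
Remaining is exactly 'b' -> match
Result: 1

1


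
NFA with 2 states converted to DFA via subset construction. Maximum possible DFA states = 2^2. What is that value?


NFA has 2 states
Subset construction: each DFA state = subset of NFA states
Maximum subsets = 2^2
2^2 = 4

4


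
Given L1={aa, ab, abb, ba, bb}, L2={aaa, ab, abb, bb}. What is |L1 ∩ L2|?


L1 = {aa, ab, abb, ba, bb}
L2 = {aaa, ab, abb, bb}
Checking each string in L1 against L2:
  'aa': in L2? No
  'ab': in L2? Yes
  'abb': in L2? Yes
  'ba': in L2? No
  'bb': in L2? Yes
Intersection = {ab, abb, bb}
|L1 ∩ L2| = 3

3


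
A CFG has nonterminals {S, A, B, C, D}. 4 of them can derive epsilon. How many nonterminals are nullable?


Nonterminals: {S, A, B, C, D}
A nonterminal is nullable if it can derive epsilon
Counting nullable nonterminals: 4
Total nullable = 4

4


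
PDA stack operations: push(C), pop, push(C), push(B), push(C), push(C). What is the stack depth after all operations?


Tracing stack operations:
  push(C) -> stack = [C], depth=1
  pop -> removed C, stack = [], depth=0
  push(C) -> stack = [C], depth=1
  push(B) -> stack = [C,B], depth=2
  push(C) -> stack = [C,B,C], depth=3
  push(C) -> stack = [C,B,C,C], depth=4
Final depth = 4

4


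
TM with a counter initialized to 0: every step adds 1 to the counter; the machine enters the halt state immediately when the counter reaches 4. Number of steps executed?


Counter starts at 0. Counting sequence:
  Step 1: counter = 1
  Step 2: counter = 2
  Step 3: counter = 3
  Step 4: counter = 4
Counter reached 4 -> halt
Total steps = 4

4


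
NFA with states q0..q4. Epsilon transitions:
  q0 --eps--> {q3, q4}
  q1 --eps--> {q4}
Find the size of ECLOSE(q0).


Starting from q0
Initialize closure = {q0}
Follow epsilon from q0 -> add q3
Follow epsilon from q0 -> add q4
Final closure: {q0, q3, q4}
Size = 3

3


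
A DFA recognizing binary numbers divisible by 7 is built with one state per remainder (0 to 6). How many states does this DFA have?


Divisibility by 7 is tracked via the remainder mod 7: 0, 1, ..., 6
The construction assigns one state to each remainder
Number of remainders = 7

7


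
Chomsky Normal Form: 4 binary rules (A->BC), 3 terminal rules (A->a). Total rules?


CNF allows two rule forms:
  A -> BC (binary): 4 rules
  A -> a (terminal): 3 rules
Total = 4 + 3 = 7

7


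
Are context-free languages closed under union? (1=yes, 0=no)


CFL closure properties:
  Closed under: union, concatenation, Kleene star
  NOT closed under: intersection, complement
Operation 'union' is in closed list -> Yes (closed)

1


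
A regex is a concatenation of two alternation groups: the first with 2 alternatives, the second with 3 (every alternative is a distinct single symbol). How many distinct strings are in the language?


First group: 2 alternatives
Second group: 3 alternatives
Concatenation: each choice from group 1 pairs with each from group 2
Total = 2 x 3 = 6

6


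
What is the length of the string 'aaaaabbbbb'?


String: 'aaaaabbbbb'
Counting characters:
  'a' appears 5 time(s)
  'b' appears 5 time(s)
Total length = 5 + 5 = 10

10


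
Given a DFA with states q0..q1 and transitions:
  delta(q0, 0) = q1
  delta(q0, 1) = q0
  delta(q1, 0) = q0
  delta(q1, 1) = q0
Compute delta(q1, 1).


Looking up transition function:
delta(q1, 1) in the table
Row: q1, Column: 1
Result: q0

q0


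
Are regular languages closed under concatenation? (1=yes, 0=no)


Regular languages are closed under:
- Union (DFA product construction)
- Intersection (DFA product construction)
- Complement (swap accept/reject states)
- Concatenation (NFA construction)
- Kleene star (NFA construction)
concatenation is in this list
Therefore: closed

1


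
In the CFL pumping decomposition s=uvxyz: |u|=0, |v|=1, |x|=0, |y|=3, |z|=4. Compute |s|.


|s| = |u| + |v| + |x| + |y| + |z|
= 0 + 1 + 0 + 3 + 4
= 1 + 0 + 7
= 1 + 7
= 8

8


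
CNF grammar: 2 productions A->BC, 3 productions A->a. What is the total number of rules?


CNF allows two rule forms:
  A -> BC (binary): 2 rules
  A -> a (terminal): 3 rules
Total = 2 + 3 = 5

5


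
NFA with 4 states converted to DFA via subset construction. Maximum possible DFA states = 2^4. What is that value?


NFA has 4 states
Subset construction: each DFA state = subset of NFA states
Maximum subsets = 2^4
2^4 = 16

16


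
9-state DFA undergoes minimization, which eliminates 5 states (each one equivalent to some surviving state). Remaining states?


Original DFA: 9 states
Redundant states removed: 5
Minimized states = original - removed
= 9 - 5
= 4

4


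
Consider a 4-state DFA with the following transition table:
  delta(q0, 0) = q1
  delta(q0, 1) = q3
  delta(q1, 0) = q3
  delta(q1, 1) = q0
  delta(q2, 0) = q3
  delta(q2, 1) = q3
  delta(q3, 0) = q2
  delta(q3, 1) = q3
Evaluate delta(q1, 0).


Looking up transition function:
delta(q1, 0) in the table
Row: q1, Column: 0
Result: q3

q3


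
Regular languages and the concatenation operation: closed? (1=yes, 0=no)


Regular languages are closed under all standard operations:
- Union: Yes (product construction)
- Intersection: Yes (product construction)
- Complement: Yes (swap accept/reject)
- Concatenation: Yes (NFA construction)
Operation: concatenation -> Closed

1


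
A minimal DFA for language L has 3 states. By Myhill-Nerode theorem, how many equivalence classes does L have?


Myhill-Nerode theorem:
Number of equivalence classes = number of states in minimal DFA
Minimal DFA states = 3
Therefore equivalence classes = 3

3


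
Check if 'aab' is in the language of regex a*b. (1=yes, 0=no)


Pattern: a*b
String: 'aab'
Pattern requires: zero or more 'a's followed by exactly one 'b'
Found 2 leading 'a's
Remaining: 'b'
Remaining is exactly 'b' -> match
Result: 1

1


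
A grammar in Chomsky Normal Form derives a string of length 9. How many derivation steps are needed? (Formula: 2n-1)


Chomsky Normal Form derivation:
String length n = 9
Each step either:
  - Splits a nonterminal into two (n-1 such steps)
  - Converts a nonterminal to terminal (n such steps)
Total = (n-1) + n = 2n - 1
= 2(9) - 1
= 18 - 1
= 17

17


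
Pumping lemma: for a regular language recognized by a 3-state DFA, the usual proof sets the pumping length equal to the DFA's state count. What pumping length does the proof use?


Pumping lemma for regular languages (standard proof):
Take p = |Q|, the number of DFA states.
Any string of length >= |Q| passes through |Q|+1 states while reading its first |Q| symbols,
so by pigeonhole some state repeats, giving the loop that can be pumped.
Here |Q| = 3
Therefore the proof uses p = 3

3


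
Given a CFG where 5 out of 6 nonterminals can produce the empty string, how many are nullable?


Nonterminals: {S, A, B, C, D, E}
A nonterminal is nullable if it can derive epsilon
Counting nullable nonterminals: 5
Total nullable = 5

5


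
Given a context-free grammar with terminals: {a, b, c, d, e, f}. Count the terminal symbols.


Terminal symbols: a, b, c, d, e, f
Counting each: a (#1), b (#2), c (#3), d (#4), e (#5), f (#6)
Total = 6

6


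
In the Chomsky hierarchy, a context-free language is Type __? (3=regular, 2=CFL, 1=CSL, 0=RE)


Chomsky hierarchy levels:
  Type 3: Regular (DFA/NFA/regex)
  Type 2: Context-free (PDA)
  Type 1: Context-sensitive
  Type 0: Recursively enumerable (TM)
'context-free' corresponds to Type 2

2


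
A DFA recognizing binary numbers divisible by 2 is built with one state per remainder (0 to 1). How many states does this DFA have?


Divisibility by 2 is tracked via the remainder mod 2: 0, 1, ..., 1
The construction assigns one state to each remainder
Number of remainders = 2

2


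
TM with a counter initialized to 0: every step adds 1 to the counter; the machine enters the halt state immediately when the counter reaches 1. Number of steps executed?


Counter starts at 0. Counting sequence:
  Step 1: counter = 1
Counter reached 1 -> halt
Total steps = 1

1


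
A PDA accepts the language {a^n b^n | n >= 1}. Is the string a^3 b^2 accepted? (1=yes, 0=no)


Language requires equal numbers of a's and b's
PDA pushes for each 'a', pops for each 'b'
Number of a's = 3
Number of b's = 2
3 != 2 -> Reject

0


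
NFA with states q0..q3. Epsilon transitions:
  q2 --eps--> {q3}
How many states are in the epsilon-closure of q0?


Starting from q0
Initialize closure = {q0}
q0 has no outgoing epsilon transitions -> nothing to add
Final closure: {q0}
Size = 1

1


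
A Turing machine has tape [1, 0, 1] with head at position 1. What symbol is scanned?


Tape: [1, 0, 1]
Positions: 0 1 2
Values:    1 0 1
Head at position 1
tape[1] = 0

0


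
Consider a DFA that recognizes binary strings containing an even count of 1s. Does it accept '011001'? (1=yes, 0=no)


DFA has 2 states: q_even (start, accept=yes) and q_odd
Processing string '011001' character by character:
  Position 0: read '0', 1-count=0 -> q_even (no change)
  Position 1: read '1', 1-count=1 -> q_odd
  Position 2: read '1', 1-count=2 -> q_even
  Position 3: read '0', 1-count=2 -> q_even (no change)
  Position 4: read '0', 1-count=2 -> q_even (no change)
  Position 5: read '1', 1-count=3 -> q_odd
Final state: q_odd, total 1s = 3 (odd); the DFA requires an even count -> reject

0


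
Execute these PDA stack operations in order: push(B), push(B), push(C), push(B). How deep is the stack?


Tracing stack operations:
  push(B) -> stack = [B], depth=1
  push(B) -> stack = [B,B], depth=2
  push(C) -> stack = [B,B,C], depth=3
  push(B) -> stack = [B,B,C,B], depth=4
Final depth = 4

4


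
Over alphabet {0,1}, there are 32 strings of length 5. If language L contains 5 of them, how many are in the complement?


Alphabet: {0,1}
String length: 5
Total strings of length 5 = 2^5 = 32
Strings in L = 5
Complement = total - |L|
= 32 - 5
= 27

27


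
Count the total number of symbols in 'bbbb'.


String: 'bbbb'
Counting characters:
  'b' appears 4 time(s)
Total length = 0 + 4 = 4

4


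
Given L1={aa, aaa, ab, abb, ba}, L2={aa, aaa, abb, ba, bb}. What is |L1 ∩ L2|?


L1 = {aa, aaa, ab, abb, ba}
L2 = {aa, aaa, abb, ba, bb}
Checking each string in L1 against L2:
  'aa': in L2? Yes
  'aaa': in L2? Yes
  'ab': in L2? No
  'abb': in L2? Yes
  'ba': in L2? Yes
Intersection = {aa, aaa, abb, ba}
|L1 ∩ L2| = 4

4


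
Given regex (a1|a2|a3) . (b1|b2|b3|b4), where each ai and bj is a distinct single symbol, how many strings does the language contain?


First group: 3 alternatives
Second group: 4 alternatives
Concatenation: each choice from group 1 pairs with each from group 2
Total = 3 x 4 = 12

12


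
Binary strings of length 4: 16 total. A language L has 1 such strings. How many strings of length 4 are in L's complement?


Alphabet: {0,1}
String length: 4
Total strings of length 4 = 2^4 = 16
Strings in L = 1
Complement = total - |L|
= 16 - 1
= 15

15


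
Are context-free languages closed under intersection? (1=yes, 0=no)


CFL closure properties:
  Closed under: union, concatenation, Kleene star
  NOT closed under: intersection, complement
Operation 'intersection' is in not-closed list -> No (not closed)

0


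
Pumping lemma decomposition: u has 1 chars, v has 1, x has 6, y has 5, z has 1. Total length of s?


|s| = |u| + |v| + |x| + |y| + |z|
= 1 + 1 + 6 + 5 + 1
= 2 + 6 + 6
= 8 + 6
= 14

14


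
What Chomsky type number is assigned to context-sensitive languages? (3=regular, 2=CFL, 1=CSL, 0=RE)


Chomsky hierarchy levels:
  Type 3: Regular (DFA/NFA/regex)
  Type 2: Context-free (PDA)
  Type 1: Context-sensitive
  Type 0: Recursively enumerable (TM)
'context-sensitive' corresponds to Type 1

1


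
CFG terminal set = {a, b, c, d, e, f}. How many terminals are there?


Terminal symbols: a, b, c, d, e, f
Counting each: a (#1), b (#2), c (#3), d (#4), e (#5), f (#6)
Total = 6

6


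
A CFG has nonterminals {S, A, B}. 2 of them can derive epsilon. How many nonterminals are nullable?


Nonterminals: {S, A, B}
A nonterminal is nullable if it can derive epsilon
Counting nullable nonterminals: 2
Total nullable = 2

2


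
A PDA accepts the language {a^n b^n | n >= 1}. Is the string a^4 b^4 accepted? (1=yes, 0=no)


Language requires equal numbers of a's and b's
PDA pushes for each 'a', pops for each 'b'
Number of a's = 4
Number of b's = 4
4 == 4 -> Accept

1


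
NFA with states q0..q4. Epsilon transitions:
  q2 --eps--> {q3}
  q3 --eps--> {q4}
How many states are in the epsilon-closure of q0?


Starting from q0
Initialize closure = {q0}
q0 has no outgoing epsilon transitions -> nothing to add
Final closure: {q0}
Size = 1

1


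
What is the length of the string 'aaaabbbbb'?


String: 'aaaabbbbb'
Counting characters:
  'a' appears 4 time(s)
  'b' appears 5 time(s)
Total length = 4 + 5 = 9

9


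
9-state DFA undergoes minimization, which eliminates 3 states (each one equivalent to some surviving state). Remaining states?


Original DFA: 9 states
Redundant states removed: 3
Minimized states = original - removed
= 9 - 3
= 6

6


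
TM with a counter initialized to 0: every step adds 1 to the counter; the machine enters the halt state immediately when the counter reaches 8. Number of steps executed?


Counter starts at 0. Counting sequence:
  Step 1: counter = 1
  Step 2: counter = 2
  Step 3: counter = 3
  Step 4: counter = 4
  Step 5: counter = 5
  Step 6: counter = 6
  Step 7: counter = 7
  Step 8: counter = 8
Counter reached 8 -> halt
Total steps = 8

8


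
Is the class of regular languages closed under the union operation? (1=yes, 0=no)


Regular languages are closed under:
- Union (DFA product construction)
- Intersection (DFA product construction)
- Complement (swap accept/reject states)
- Concatenation (NFA construction)
- Kleene star (NFA construction)
union is in this list
Therefore: closed

1


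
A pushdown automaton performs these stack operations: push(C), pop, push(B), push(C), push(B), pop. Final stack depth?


Tracing stack operations:
  push(C) -> stack = [C], depth=1
  pop -> removed C, stack = [], depth=0
  push(B) -> stack = [B], depth=1
  push(C) -> stack = [B,C], depth=2
  push(B) -> stack = [B,C,B], depth=3
  pop -> removed B, stack = [B,C], depth=2
Final depth = 2

2


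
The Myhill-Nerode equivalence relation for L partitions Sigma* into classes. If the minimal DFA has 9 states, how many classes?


Myhill-Nerode theorem:
Number of equivalence classes = number of states in minimal DFA
Minimal DFA states = 9
Therefore equivalence classes = 9

9


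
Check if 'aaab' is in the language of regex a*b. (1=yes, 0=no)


Pattern: a*b
String: 'aaab'
Pattern requires: zero or more 'a's followed by exactly one 'b'
Found 3 leading 'a's
Remaining: 'b'
Remaining is exactly 'b' -> match
Result: 1

1


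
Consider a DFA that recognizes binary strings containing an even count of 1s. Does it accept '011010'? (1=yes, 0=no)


DFA has 2 states: q_even (start, accept=yes) and q_odd
Processing string '011010' character by character:
  Position 0: read '0', 1-count=0 -> q_even (no change)
  Position 1: read '1', 1-count=1 -> q_odd
  Position 2: read '1', 1-count=2 -> q_even
  Position 3: read '0', 1-count=2 -> q_even (no change)
  Position 4: read '1', 1-count=3 -> q_odd
  Position 5: read '0', 1-count=3 -> q_odd (no change)
Final state: q_odd, total 1s = 3 (odd); the DFA requires an even count -> reject

0


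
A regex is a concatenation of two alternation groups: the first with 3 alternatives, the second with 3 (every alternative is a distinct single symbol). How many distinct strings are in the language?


First group: 3 alternatives
Second group: 3 alternatives
Concatenation: each choice from group 1 pairs with each from group 2
Total = 3 x 3 = 9

9


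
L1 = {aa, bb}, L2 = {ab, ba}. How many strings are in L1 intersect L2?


L1 = {aa, bb}
L2 = {ab, ba}
Checking each string in L1 against L2:
  'aa': in L2? No
  'bb': in L2? No
Intersection = {}
|L1 ∩ L2| = 0

0


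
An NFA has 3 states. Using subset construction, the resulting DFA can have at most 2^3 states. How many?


NFA has 3 states
Subset construction: each DFA state = subset of NFA states
Maximum subsets = 2^3
2^3 = 8

8


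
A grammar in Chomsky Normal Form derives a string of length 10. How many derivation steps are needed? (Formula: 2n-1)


Chomsky Normal Form derivation:
String length n = 10
Each step either:
  - Splits a nonterminal into two (n-1 such steps)
  - Converts a nonterminal to terminal (n such steps)
Total = (n-1) + n = 2n - 1
= 2(10) - 1
= 20 - 1
= 19

19


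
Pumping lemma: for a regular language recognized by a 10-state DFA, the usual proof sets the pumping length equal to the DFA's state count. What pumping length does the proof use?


Pumping lemma for regular languages (standard proof):
Take p = |Q|, the number of DFA states.
Any string of length >= |Q| passes through |Q|+1 states while reading its first |Q| symbols,
so by pigeonhole some state repeats, giving the loop that can be pumped.
Here |Q| = 10
Therefore the proof uses p = 10

10


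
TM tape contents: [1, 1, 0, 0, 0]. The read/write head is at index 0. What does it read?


Tape: [1, 1, 0, 0, 0]
Positions: 0 1 2 3 4
Values:    1 1 0 0 0
Head at position 0
tape[0] = 1

1


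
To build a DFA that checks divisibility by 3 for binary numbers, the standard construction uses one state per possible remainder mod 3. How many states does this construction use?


Divisibility by 3 is tracked via the remainder mod 3: 0, 1, ..., 2
The construction assigns one state to each remainder
Number of remainders = 3

3


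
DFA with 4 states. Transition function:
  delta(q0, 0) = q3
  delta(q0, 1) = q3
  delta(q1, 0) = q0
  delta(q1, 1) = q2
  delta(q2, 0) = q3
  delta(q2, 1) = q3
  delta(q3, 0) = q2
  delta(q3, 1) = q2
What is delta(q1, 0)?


Looking up transition function:
delta(q1, 0) in the table
Row: q1, Column: 0
Result: q0

q0


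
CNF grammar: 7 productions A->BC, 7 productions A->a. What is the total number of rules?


CNF allows two rule forms:
  A -> BC (binary): 7 rules
  A -> a (terminal): 7 rules
Total = 7 + 7 = 14

14


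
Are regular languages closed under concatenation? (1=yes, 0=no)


Regular languages are closed under:
- Union (DFA product construction)
- Intersection (DFA product construction)
- Complement (swap accept/reject states)
- Concatenation (NFA construction)
- Kleene star (NFA construction)
concatenation is in this list
Therefore: closed

1


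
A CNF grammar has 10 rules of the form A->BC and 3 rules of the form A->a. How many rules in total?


CNF allows two rule forms:
  A -> BC (binary): 10 rules
  A -> a (terminal): 3 rules
Total = 10 + 3 = 13

13


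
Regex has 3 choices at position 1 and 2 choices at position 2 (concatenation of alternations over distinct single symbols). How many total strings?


First group: 3 alternatives
Second group: 2 alternatives
Concatenation: each choice from group 1 pairs with each from group 2
Total = 3 x 2 = 6

6


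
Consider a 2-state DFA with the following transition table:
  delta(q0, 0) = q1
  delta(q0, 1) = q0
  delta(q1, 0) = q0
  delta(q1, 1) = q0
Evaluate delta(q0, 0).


Looking up transition function:
delta(q0, 0) in the table
Row: q0, Column: 0
Result: q1

q1


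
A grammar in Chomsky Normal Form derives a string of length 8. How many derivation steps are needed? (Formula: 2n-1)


Chomsky Normal Form derivation:
String length n = 8
Each step either:
  - Splits a nonterminal into two (n-1 such steps)
  - Converts a nonterminal to terminal (n such steps)
Total = (n-1) + n = 2n - 1
= 2(8) - 1
= 16 - 1
= 15

15


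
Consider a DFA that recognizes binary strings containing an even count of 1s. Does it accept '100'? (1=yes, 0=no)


DFA has 2 states: q_even (start, accept=yes) and q_odd
Processing string '100' character by character:
  Position 0: read '1', 1-count=1 -> q_odd
  Position 1: read '0', 1-count=1 -> q_odd (no change)
  Position 2: read '0', 1-count=1 -> q_odd (no change)
Final state: q_odd, total 1s = 1 (odd); the DFA requires an even count -> reject

0


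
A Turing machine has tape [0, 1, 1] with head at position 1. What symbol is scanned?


Tape: [0, 1, 1]
Positions: 0 1 2
Values:    0 1 1
Head at position 1
tape[1] = 1

1


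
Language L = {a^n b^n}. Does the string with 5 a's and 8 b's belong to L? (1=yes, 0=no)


Language requires equal numbers of a's and b's
PDA pushes for each 'a', pops for each 'b'
Number of a's = 5
Number of b's = 8
5 != 8 -> Reject

0


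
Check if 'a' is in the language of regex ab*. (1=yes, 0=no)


Pattern: ab*
String: 'a'
Pattern requires: exactly one 'a' followed by zero or more 'b's
First char is 'a' -> OK
Rest '': all b's? Yes
Result: 1

1


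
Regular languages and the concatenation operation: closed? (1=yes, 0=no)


Regular languages are closed under all standard operations:
- Union: Yes (product construction)
- Intersection: Yes (product construction)
- Complement: Yes (swap accept/reject)
- Concatenation: Yes (NFA construction)
Operation: concatenation -> Closed

1


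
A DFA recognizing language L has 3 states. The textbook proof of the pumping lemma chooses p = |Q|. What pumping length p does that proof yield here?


Pumping lemma for regular languages (standard proof):
Take p = |Q|, the number of DFA states.
Any string of length >= |Q| passes through |Q|+1 states while reading its first |Q| symbols,
so by pigeonhole some state repeats, giving the loop that can be pumped.
Here |Q| = 3
Therefore the proof uses p = 3

3


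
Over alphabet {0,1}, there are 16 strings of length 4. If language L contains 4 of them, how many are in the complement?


Alphabet: {0,1}
String length: 4
Total strings of length 4 = 2^4 = 16
Strings in L = 4
Complement = total - |L|
= 16 - 4
= 12

12


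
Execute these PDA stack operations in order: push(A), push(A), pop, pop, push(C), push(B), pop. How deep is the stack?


Tracing stack operations:
  push(A) -> stack = [A], depth=1
  push(A) -> stack = [A,A], depth=2
  pop -> removed A, stack = [A], depth=1
  pop -> removed A, stack = [], depth=0
  push(C) -> stack = [C], depth=1
  push(B) -> stack = [C,B], depth=2
  pop -> removed B, stack = [C], depth=1
Final depth = 1

1


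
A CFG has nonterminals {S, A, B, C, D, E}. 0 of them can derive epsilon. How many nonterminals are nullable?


Nonterminals: {S, A, B, C, D, E}
A nonterminal is nullable if it can derive epsilon
Counting nullable nonterminals: 0
Total nullable = 0

0


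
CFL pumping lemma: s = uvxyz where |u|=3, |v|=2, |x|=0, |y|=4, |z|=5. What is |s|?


|s| = |u| + |v| + |x| + |y| + |z|
= 3 + 2 + 0 + 4 + 5
= 5 + 0 + 9
= 5 + 9
= 14

14


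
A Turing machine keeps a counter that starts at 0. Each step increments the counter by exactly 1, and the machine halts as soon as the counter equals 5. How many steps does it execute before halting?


Counter starts at 0. Counting sequence:
  Step 1: counter = 1
  Step 2: counter = 2
  Step 3: counter = 3
  Step 4: counter = 4
  Step 5: counter = 5
Counter reached 5 -> halt
Total steps = 5

5


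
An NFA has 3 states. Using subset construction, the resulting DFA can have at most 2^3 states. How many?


NFA has 3 states
Subset construction: each DFA state = subset of NFA states
Maximum subsets = 2^3
2^3 = 8

8


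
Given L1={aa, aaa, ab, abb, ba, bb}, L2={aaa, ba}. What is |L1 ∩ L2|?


L1 = {aa, aaa, ab, abb, ba, bb}
L2 = {aaa, ba}
Checking each string in L1 against L2:
  'aa': in L2? No
  'aaa': in L2? Yes
  'ab': in L2? No
  'abb': in L2? No
  'ba': in L2? Yes
  'bb': in L2? No
Intersection = {aaa, ba}
|L1 ∩ L2| = 2

2


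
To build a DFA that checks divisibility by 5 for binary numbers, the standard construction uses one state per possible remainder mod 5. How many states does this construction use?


Divisibility by 5 is tracked via the remainder mod 5: 0, 1, ..., 4
The construction assigns one state to each remainder
Number of remainders = 5

5


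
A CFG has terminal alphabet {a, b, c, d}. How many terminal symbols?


Terminal symbols: a, b, c, d
Counting each: a (#1), b (#2), c (#3), d (#4)
Total = 4

4


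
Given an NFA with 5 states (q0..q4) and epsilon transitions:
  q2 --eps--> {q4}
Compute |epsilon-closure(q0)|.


Starting from q0
Initialize closure = {q0}
q0 has no outgoing epsilon transitions -> nothing to add
Final closure: {q0}
Size = 1

1


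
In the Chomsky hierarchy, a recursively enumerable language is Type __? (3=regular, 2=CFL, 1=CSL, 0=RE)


Chomsky hierarchy levels:
  Type 3: Regular (DFA/NFA/regex)
  Type 2: Context-free (PDA)
  Type 1: Context-sensitive
  Type 0: Recursively enumerable (TM)
'recursively enumerable' corresponds to Type 0

0


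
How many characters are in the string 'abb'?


String: 'abb'
Counting characters:
  'a' appears 1 time(s)
  'b' appears 2 time(s)
Total length = 1 + 2 = 3

3


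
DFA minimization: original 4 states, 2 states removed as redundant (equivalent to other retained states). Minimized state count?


Original DFA: 4 states
Redundant states removed: 2
Minimized states = original - removed
= 4 - 2
= 2

2


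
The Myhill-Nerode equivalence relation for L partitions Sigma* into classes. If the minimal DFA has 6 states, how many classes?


Myhill-Nerode theorem:
Number of equivalence classes = number of states in minimal DFA
Minimal DFA states = 6
Therefore equivalence classes = 6

6


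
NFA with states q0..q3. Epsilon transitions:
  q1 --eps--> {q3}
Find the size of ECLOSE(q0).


Starting from q0
Initialize closure = {q0}
q0 has no outgoing epsilon transitions -> nothing to add
Final closure: {q0}
Size = 1

1


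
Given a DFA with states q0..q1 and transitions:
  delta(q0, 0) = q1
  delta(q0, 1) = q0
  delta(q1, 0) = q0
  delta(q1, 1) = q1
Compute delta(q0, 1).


Looking up transition function:
delta(q0, 1) in the table
Row: q0, Column: 1
Result: q0

q0


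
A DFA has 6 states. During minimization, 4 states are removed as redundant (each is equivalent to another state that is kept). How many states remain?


Original DFA: 6 states
Redundant states removed: 4
Minimized states = original - removed
= 6 - 4
= 2

2


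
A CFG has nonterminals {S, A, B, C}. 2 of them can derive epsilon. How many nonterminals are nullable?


Nonterminals: {S, A, B, C}
A nonterminal is nullable if it can derive epsilon
Counting nullable nonterminals: 2
Total nullable = 2

2


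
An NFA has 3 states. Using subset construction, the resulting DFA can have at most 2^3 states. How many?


NFA has 3 states
Subset construction: each DFA state = subset of NFA states
Maximum subsets = 2^3
2^3 = 8

8


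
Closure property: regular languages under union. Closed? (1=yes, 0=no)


Regular languages are closed under:
- Union (DFA product construction)
- Intersection (DFA product construction)
- Complement (swap accept/reject states)
- Concatenation (NFA construction)
- Kleene star (NFA construction)
union is in this list
Therefore: closed

1


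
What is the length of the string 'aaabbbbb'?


String: 'aaabbbbb'
Counting characters:
  'a' appears 3 time(s)
  'b' appears 5 time(s)
Total length = 3 + 5 = 8

8


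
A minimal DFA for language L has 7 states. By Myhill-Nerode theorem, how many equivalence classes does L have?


Myhill-Nerode theorem:
Number of equivalence classes = number of states in minimal DFA
Minimal DFA states = 7
Therefore equivalence classes = 7

7


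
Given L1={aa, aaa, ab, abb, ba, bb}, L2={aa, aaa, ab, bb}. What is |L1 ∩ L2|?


L1 = {aa, aaa, ab, abb, ba, bb}
L2 = {aa, aaa, ab, bb}
Checking each string in L1 against L2:
  'aa': in L2? Yes
  'aaa': in L2? Yes
  'ab': in L2? Yes
  'abb': in L2? No
  'ba': in L2? No
  'bb': in L2? Yes
Intersection = {aa, aaa, ab, bb}
|L1 ∩ L2| = 4

4


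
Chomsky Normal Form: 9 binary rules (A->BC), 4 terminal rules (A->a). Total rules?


CNF allows two rule forms:
  A -> BC (binary): 9 rules
  A -> a (terminal): 4 rules
Total = 9 + 4 = 13

13
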